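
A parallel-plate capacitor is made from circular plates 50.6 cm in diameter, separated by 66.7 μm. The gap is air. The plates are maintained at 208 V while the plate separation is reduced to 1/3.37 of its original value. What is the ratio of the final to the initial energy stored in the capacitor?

U₂/U₁ ≈ 3.37

Battery connected ⇒ V is held fixed.
C₂ = 3.37 C₁ and U = ½CV², so U₂/U₁ = C₂/C₁ = 3.37.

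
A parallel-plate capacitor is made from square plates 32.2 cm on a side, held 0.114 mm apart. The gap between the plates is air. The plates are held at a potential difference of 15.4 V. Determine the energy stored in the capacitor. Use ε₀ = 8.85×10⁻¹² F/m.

U ≈ 0.954 μJ

A = (32.2 cm)² = 0.104 m².
C = ε₀A/d = 8.85×10⁻¹² × 0.104 / 1.14×10⁻⁴ = 8.05×10⁻⁹ F.
U = ½CV² = ½ × 8.05×10⁻⁹ × (15.4)² = 9.54×10⁻⁷ J.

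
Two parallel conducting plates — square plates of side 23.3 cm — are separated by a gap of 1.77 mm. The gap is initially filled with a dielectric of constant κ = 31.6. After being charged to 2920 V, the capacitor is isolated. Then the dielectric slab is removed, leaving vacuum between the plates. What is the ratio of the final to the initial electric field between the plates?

Isolated ⇒ Q is held fixed.
V₂ = Q/C₂ = V₁/0.0316; E = V/d, so E₂/E₁ = (V₂/V₁)(d₁/d₂) = 31.6.

31.6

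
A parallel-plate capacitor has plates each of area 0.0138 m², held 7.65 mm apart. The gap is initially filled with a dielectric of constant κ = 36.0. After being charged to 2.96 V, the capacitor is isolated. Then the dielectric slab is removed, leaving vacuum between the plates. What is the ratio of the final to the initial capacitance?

C = κε₀A/d scales with κ, so C₂/C₁ = 1/κ = 1/36.0 = 0.0278.

0.0278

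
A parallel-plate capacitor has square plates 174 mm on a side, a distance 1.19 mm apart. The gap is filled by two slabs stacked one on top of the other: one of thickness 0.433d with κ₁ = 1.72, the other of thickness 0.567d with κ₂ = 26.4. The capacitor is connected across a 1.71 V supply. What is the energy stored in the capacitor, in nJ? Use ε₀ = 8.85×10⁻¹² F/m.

1.20 nJ

A = (174 mm)² = 3.03×10⁻² m².
Stacked slabs ⇒ two capacitors in series, each with the full plate area.
C₁ = κ₁ε₀A/d₁ = 1.72 × 8.85×10⁻¹² × 3.03×10⁻² / 5.15×10⁻⁴ = 8.94×10⁻¹⁰ F.
C₂ = κ₂ε₀A/d₂ = 26.4 × 8.85×10⁻¹² × 3.03×10⁻² / 6.75×10⁻⁴ = 1.05×10⁻⁸ F.
C = (1/C₁ + 1/C₂)⁻¹ = 8.24×10⁻¹⁰ F.
U = ½CV² = ½ × 8.24×10⁻¹⁰ × (1.71)² = 1.20×10⁻⁹ J.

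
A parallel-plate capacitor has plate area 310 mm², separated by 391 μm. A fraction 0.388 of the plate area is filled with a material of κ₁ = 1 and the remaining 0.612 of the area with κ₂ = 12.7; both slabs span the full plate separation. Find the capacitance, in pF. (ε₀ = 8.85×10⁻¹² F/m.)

57.3 pF

A = 310 mm² = 3.10×10⁻⁴ m².
Side-by-side slabs ⇒ two capacitors in parallel, each spanning the full gap.
C₁ = κ₁ε₀A₁/d = 1.00 × 8.85×10⁻¹² × 1.20×10⁻⁴ / 3.91×10⁻⁴ = 2.72×10⁻¹² F.
C₂ = κ₂ε₀A₂/d = 12.7 × 8.85×10⁻¹² × 1.90×10⁻⁴ / 3.91×10⁻⁴ = 5.45×10⁻¹¹ F.
C = C₁ + C₂ = 5.73×10⁻¹¹ F.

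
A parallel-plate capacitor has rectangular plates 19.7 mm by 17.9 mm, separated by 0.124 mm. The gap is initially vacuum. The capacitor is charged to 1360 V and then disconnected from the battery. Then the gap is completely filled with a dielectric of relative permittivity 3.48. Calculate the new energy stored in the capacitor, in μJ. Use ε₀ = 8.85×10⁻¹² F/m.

A = 19.7 × 17.9 mm² = 3.53×10⁻⁴ m².
Initially C₁ = ε₀A/d = 8.85×10⁻¹² × 3.53×10⁻⁴ / 1.24×10⁻⁴ = 2.52×10⁻¹¹ F.
U₁ = 2.33×10⁻⁵ J.
Isolated ⇒ Q is held fixed. C₂ = 3.48 C₁ and U = Q²/(2C), so U₂/U₁ = C₁/C₂ = 0.287.
U₂ = 0.287 × 2.33×10⁻⁵ = 6.69×10⁻⁶ J.

6.69 μJ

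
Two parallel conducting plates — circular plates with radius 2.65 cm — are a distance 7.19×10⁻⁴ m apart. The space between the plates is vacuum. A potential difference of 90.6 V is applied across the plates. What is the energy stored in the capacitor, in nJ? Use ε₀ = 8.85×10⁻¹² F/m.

A = π(2.65 cm)² = 2.21×10⁻³ m².
C = ε₀A/d = 8.85×10⁻¹² × 2.21×10⁻³ / 7.19×10⁻⁴ = 2.72×10⁻¹¹ F.
U = ½CV² = ½ × 2.72×10⁻¹¹ × (90.6)² = 1.11×10⁻⁷ J.

111 nJ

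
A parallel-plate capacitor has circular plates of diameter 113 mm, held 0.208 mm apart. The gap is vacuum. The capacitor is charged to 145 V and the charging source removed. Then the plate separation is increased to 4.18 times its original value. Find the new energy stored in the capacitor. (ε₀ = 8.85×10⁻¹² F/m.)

A = π(113/2 mm)² = 1.00×10⁻² m².
Initially C₁ = ε₀A/d = 8.85×10⁻¹² × 1.00×10⁻² / 2.08×10⁻⁴ = 4.27×10⁻¹⁰ F.
U₁ = 4.49×10⁻⁶ J.
Isolated ⇒ Q is held fixed. C₂ = 0.239 C₁ and U = Q²/(2C), so U₂/U₁ = C₁/C₂ = 4.18.
U₂ = 4.18 × 4.49×10⁻⁶ = 1.88×10⁻⁵ J.

U ≈ 18.8 μJ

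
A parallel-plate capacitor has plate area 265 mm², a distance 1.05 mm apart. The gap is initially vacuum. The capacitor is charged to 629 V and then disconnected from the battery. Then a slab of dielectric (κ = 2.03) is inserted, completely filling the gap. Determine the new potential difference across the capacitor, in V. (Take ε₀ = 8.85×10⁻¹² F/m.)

A = 265 mm² = 2.65×10⁻⁴ m².
Initially C₁ = ε₀A/d = 8.85×10⁻¹² × 2.65×10⁻⁴ / 1.05×10⁻³ = 2.23×10⁻¹² F.
V₁ = 6.29×10² V.
Isolated ⇒ Q is held fixed. C₂ = 2.03 C₁ and V = Q/C, so V₂/V₁ = C₁/C₂ = 0.493.
V₂ = 0.493 × 6.29×10² = 3.10×10² V.

V ≈ 310 V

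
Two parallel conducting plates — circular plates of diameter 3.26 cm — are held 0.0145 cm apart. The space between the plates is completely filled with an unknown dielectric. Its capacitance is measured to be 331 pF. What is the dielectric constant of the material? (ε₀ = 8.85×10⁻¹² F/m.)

κ ≈ 6.50

A = π(3.26/2 cm)² = 8.35×10⁻⁴ m².
κ = Cd/(ε₀A) = 3.31×10⁻¹⁰ × 1.45×10⁻⁴ / (8.85×10⁻¹² × 8.35×10⁻⁴) = 6.50.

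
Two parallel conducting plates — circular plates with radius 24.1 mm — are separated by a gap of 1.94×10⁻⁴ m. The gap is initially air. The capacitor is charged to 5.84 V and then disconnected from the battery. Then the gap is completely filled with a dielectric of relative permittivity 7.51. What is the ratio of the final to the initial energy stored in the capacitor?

Isolated ⇒ Q is held fixed.
C₂ = 7.51 C₁ and U = Q²/(2C), so U₂/U₁ = C₁/C₂ = 0.133.

U₂/U₁ ≈ 0.133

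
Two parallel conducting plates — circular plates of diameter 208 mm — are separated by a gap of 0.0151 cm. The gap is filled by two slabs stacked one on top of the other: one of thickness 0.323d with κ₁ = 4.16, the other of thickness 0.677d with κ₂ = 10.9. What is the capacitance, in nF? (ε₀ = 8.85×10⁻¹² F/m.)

14.3 nF

A = π(208/2 mm)² = 3.40×10⁻² m².
Stacked slabs ⇒ two capacitors in series, each with the full plate area.
C₁ = κ₁ε₀A/d₁ = 4.16 × 8.85×10⁻¹² × 3.40×10⁻² / 4.88×10⁻⁵ = 2.56×10⁻⁸ F.
C₂ = κ₂ε₀A/d₂ = 10.9 × 8.85×10⁻¹² × 3.40×10⁻² / 1.02×10⁻⁴ = 3.21×10⁻⁸ F.
C = (1/C₁ + 1/C₂)⁻¹ = 1.43×10⁻⁸ F.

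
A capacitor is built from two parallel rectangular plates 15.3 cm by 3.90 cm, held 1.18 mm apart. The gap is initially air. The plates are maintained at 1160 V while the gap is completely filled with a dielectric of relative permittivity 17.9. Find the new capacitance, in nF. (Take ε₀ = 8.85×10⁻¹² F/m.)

C ≈ 0.801 nF

A = 15.3 × 3.90 cm² = 5.97×10⁻³ m².
Initially C₁ = ε₀A/d = 8.85×10⁻¹² × 5.97×10⁻³ / 1.18×10⁻³ = 4.48×10⁻¹¹ F.
C = κε₀A/d scales with κ, so C₂/C₁ = κ = 17.9.
C₂ = 17.9 × 4.48×10⁻¹¹ = 8.01×10⁻¹⁰ F.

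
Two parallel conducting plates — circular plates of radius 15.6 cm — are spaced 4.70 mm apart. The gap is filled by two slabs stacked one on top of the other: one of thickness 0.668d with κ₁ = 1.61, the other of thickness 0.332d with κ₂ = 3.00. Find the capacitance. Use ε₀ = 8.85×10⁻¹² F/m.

C ≈ 274 pF

A = π(15.6 cm)² = 7.65×10⁻² m².
Stacked slabs ⇒ two capacitors in series, each with the full plate area.
C₁ = κ₁ε₀A/d₁ = 1.61 × 8.85×10⁻¹² × 7.65×10⁻² / 3.14×10⁻³ = 3.47×10⁻¹⁰ F.
C₂ = κ₂ε₀A/d₂ = 3.00 × 8.85×10⁻¹² × 7.65×10⁻² / 1.56×10⁻³ = 1.30×10⁻⁹ F.
C = (1/C₁ + 1/C₂)⁻¹ = 2.74×10⁻¹⁰ F.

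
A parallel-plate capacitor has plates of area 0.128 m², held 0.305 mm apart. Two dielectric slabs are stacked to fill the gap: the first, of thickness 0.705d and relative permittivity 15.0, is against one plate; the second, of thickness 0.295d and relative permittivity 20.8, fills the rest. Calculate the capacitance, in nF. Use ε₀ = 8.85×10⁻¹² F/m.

Stacked slabs ⇒ two capacitors in series, each with the full plate area.
C₁ = κ₁ε₀A/d₁ = 15.0 × 8.85×10⁻¹² × 0.128 / 2.15×10⁻⁴ = 7.90×10⁻⁸ F.
C₂ = κ₂ε₀A/d₂ = 20.8 × 8.85×10⁻¹² × 0.128 / 9.00×10⁻⁵ = 2.62×10⁻⁷ F.
C = (1/C₁ + 1/C₂)⁻¹ = 6.07×10⁻⁸ F.

60.7 nF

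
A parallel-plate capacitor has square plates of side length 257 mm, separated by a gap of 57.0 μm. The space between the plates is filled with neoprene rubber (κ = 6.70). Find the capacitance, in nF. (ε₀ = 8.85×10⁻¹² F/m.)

C ≈ 68.7 nF

A = (257 mm)² = 6.60×10⁻² m².
C = κε₀A/d = 6.70 × 8.85×10⁻¹² × 6.60×10⁻² / 5.70×10⁻⁵ = 6.87×10⁻⁸ F.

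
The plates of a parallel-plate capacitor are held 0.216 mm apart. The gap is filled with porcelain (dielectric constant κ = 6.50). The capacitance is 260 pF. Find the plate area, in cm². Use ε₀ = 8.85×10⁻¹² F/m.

9.76 cm²

A = Cd/(κε₀) = 2.60×10⁻¹⁰ × 2.16×10⁻⁴ / (6.50 × 8.85×10⁻¹²) = 9.76×10⁻⁴ m².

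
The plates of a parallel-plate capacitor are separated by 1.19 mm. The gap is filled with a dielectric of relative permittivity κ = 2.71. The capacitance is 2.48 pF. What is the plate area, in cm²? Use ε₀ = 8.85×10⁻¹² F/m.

1.23 cm²

A = Cd/(κε₀) = 2.48×10⁻¹² × 1.19×10⁻³ / (2.71 × 8.85×10⁻¹²) = 1.23×10⁻⁴ m².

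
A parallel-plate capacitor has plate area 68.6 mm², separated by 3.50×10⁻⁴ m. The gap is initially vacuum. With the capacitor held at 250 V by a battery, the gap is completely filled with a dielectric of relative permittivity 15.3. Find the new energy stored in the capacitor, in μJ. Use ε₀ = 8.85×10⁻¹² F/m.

U ≈ 0.829 μJ

A = 68.6 mm² = 6.86×10⁻⁵ m².
Initially C₁ = ε₀A/d = 8.85×10⁻¹² × 6.86×10⁻⁵ / 3.50×10⁻⁴ = 1.73×10⁻¹² F.
U₁ = 5.42×10⁻⁸ J.
Battery connected ⇒ V is held fixed. C₂ = 15.3 C₁ and U = ½CV², so U₂/U₁ = C₂/C₁ = 15.3.
U₂ = 15.3 × 5.42×10⁻⁸ = 8.29×10⁻⁷ J.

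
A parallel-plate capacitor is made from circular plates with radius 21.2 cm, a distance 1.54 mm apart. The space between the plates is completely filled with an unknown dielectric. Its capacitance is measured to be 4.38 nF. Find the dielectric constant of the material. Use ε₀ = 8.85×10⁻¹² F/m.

A = π(21.2 cm)² = 0.141 m².
κ = Cd/(ε₀A) = 4.38×10⁻⁹ × 1.54×10⁻³ / (8.85×10⁻¹² × 0.141) = 5.40.

κ ≈ 5.40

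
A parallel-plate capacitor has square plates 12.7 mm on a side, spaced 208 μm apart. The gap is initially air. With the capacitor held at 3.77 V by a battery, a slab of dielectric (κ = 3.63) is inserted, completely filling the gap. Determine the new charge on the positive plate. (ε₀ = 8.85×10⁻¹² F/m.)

A = (12.7 mm)² = 1.61×10⁻⁴ m².
Initially C₁ = ε₀A/d = 8.85×10⁻¹² × 1.61×10⁻⁴ / 2.08×10⁻⁴ = 6.86×10⁻¹² F.
Q₁ = 2.59×10⁻¹¹ C.
Battery connected ⇒ V is held fixed. C₂ = 3.63 C₁ and Q = CV, so Q₂/Q₁ = C₂/C₁ = 3.63.
Q₂ = 3.63 × 2.59×10⁻¹¹ = 9.39×10⁻¹¹ C.

93.9 pC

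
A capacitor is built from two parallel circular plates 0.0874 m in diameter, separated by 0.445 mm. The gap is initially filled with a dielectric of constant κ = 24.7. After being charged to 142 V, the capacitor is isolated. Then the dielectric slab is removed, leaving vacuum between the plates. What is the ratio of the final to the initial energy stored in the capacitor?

24.7

Isolated ⇒ Q is held fixed.
C₂ = 0.0405 C₁ and U = Q²/(2C), so U₂/U₁ = C₁/C₂ = 24.7.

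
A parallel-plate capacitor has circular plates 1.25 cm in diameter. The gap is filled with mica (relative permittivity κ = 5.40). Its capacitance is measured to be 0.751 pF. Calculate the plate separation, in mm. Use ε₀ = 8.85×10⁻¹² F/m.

A = π(1.25/2 cm)² = 1.23×10⁻⁴ m².
d = κε₀A/C = 5.40 × 8.85×10⁻¹² × 1.23×10⁻⁴ / 7.51×10⁻¹³ = 7.81×10⁻³ m.

d ≈ 7.81 mm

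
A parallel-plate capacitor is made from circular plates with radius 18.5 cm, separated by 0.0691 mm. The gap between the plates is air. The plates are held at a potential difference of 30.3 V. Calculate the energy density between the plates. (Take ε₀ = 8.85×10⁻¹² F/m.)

0.851 J/m³

E = V/d = 30.3 / 6.91×10⁻⁵ = 4.38×10⁵ V/m.
u = ½ε₀E² = ½ × 8.85×10⁻¹² × (4.38×10⁵)² = 0.851 J/m³.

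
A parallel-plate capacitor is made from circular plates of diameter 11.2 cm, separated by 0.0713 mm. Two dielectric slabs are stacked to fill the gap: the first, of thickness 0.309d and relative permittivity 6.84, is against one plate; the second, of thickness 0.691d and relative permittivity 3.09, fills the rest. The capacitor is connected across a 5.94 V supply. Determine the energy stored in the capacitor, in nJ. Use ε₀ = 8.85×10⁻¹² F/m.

A = π(11.2/2 cm)² = 9.85×10⁻³ m².
Stacked slabs ⇒ two capacitors in series, each with the full plate area.
C₁ = κ₁ε₀A/d₁ = 6.84 × 8.85×10⁻¹² × 9.85×10⁻³ / 2.20×10⁻⁵ = 2.71×10⁻⁸ F.
C₂ = κ₂ε₀A/d₂ = 3.09 × 8.85×10⁻¹² × 9.85×10⁻³ / 4.93×10⁻⁵ = 5.47×10⁻⁹ F.
C = (1/C₁ + 1/C₂)⁻¹ = 4.55×10⁻⁹ F.
U = ½CV² = ½ × 4.55×10⁻⁹ × (5.94)² = 8.03×10⁻⁸ J.

U ≈ 80.3 nJ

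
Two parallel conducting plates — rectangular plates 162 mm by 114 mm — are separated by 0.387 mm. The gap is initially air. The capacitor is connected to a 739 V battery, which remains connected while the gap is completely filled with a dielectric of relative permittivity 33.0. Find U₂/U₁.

Battery connected ⇒ V is held fixed.
C₂ = 33.0 C₁ and U = ½CV², so U₂/U₁ = C₂/C₁ = 33.0.

33.0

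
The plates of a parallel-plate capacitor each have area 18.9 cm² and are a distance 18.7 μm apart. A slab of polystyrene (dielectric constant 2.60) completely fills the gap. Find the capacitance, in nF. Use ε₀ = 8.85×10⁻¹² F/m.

C ≈ 2.33 nF

A = 18.9 cm² = 1.89×10⁻³ m².
C = κε₀A/d = 2.60 × 8.85×10⁻¹² × 1.89×10⁻³ / 1.87×10⁻⁵ = 2.33×10⁻⁹ F.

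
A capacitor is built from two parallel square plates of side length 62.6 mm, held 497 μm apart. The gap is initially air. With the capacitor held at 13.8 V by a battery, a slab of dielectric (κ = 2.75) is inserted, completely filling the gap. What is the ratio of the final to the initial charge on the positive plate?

Battery connected ⇒ V is held fixed.
C₂ = 2.75 C₁ and Q = CV, so Q₂/Q₁ = C₂/C₁ = 2.75.

2.75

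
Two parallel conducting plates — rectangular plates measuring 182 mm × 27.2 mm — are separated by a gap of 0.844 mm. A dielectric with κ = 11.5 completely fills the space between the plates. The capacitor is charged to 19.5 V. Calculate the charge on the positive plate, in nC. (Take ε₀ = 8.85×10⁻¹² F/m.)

11.6 nC

A = 182 × 27.2 mm² = 4.95×10⁻³ m².
C = κε₀A/d = 11.5 × 8.85×10⁻¹² × 4.95×10⁻³ / 8.44×10⁻⁴ = 5.97×10⁻¹⁰ F.
Q = CV = 5.97×10⁻¹⁰ × 19.5 = 1.16×10⁻⁸ C.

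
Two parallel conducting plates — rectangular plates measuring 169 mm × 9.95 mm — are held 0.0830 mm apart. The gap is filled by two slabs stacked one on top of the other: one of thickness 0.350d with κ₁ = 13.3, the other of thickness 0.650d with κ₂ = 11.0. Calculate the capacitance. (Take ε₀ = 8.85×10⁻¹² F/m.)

A = 169 × 9.95 mm² = 1.68×10⁻³ m².
Stacked slabs ⇒ two capacitors in series, each with the full plate area.
C₁ = κ₁ε₀A/d₁ = 13.3 × 8.85×10⁻¹² × 1.68×10⁻³ / 2.90×10⁻⁵ = 6.81×10⁻⁹ F.
C₂ = κ₂ε₀A/d₂ = 11.0 × 8.85×10⁻¹² × 1.68×10⁻³ / 5.40×10⁻⁵ = 3.03×10⁻⁹ F.
C = (1/C₁ + 1/C₂)⁻¹ = 2.10×10⁻⁹ F.

2.10 nF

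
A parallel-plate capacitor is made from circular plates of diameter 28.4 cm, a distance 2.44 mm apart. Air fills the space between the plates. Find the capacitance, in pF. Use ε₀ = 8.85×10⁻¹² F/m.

230 pF

A = π(28.4/2 cm)² = 6.33×10⁻² m².
C = ε₀A/d = 8.85×10⁻¹² × 6.33×10⁻² / 2.44×10⁻³ = 2.30×10⁻¹⁰ F.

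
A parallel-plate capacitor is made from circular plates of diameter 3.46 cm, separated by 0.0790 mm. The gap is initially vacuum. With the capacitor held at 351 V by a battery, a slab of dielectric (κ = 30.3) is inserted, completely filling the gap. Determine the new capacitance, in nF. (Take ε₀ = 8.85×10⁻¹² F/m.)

A = π(3.46/2 cm)² = 9.40×10⁻⁴ m².
Initially C₁ = ε₀A/d = 8.85×10⁻¹² × 9.40×10⁻⁴ / 7.90×10⁻⁵ = 1.05×10⁻¹⁰ F.
C = κε₀A/d scales with κ, so C₂/C₁ = κ = 30.3.
C₂ = 30.3 × 1.05×10⁻¹⁰ = 3.19×10⁻⁹ F.

C ≈ 3.19 nF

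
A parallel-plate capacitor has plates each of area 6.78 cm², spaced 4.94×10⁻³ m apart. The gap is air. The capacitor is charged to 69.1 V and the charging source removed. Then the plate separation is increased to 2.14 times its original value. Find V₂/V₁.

V₂/V₁ ≈ 2.14

Isolated ⇒ Q is held fixed.
C₂ = 0.467 C₁ and V = Q/C, so V₂/V₁ = C₁/C₂ = 2.14.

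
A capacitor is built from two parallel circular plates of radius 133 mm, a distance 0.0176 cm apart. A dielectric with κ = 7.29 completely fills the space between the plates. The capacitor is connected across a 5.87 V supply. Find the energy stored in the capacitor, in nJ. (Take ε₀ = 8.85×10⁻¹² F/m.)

U ≈ 351 nJ

A = π(133 mm)² = 5.56×10⁻² m².
C = κε₀A/d = 7.29 × 8.85×10⁻¹² × 5.56×10⁻² / 1.76×10⁻⁴ = 2.04×10⁻⁸ F.
U = ½CV² = ½ × 2.04×10⁻⁸ × (5.87)² = 3.51×10⁻⁷ J.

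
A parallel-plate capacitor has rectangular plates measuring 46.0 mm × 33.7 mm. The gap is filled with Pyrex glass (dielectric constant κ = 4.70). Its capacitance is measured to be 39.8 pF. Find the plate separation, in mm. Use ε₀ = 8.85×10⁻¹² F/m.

A = 46.0 × 33.7 mm² = 1.55×10⁻³ m².
d = κε₀A/C = 4.70 × 8.85×10⁻¹² × 1.55×10⁻³ / 3.98×10⁻¹¹ = 1.62×10⁻³ m.

d ≈ 1.62 mm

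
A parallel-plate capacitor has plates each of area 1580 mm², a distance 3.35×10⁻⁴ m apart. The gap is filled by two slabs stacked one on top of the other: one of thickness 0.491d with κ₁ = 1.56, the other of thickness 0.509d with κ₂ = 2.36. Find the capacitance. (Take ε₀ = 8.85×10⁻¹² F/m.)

A = 1580 mm² = 1.58×10⁻³ m².
Stacked slabs ⇒ two capacitors in series, each with the full plate area.
C₁ = κ₁ε₀A/d₁ = 1.56 × 8.85×10⁻¹² × 1.58×10⁻³ / 1.64×10⁻⁴ = 1.33×10⁻¹⁰ F.
C₂ = κ₂ε₀A/d₂ = 2.36 × 8.85×10⁻¹² × 1.58×10⁻³ / 1.71×10⁻⁴ = 1.94×10⁻¹⁰ F.
C = (1/C₁ + 1/C₂)⁻¹ = 7.87×10⁻¹¹ F.

78.7 pF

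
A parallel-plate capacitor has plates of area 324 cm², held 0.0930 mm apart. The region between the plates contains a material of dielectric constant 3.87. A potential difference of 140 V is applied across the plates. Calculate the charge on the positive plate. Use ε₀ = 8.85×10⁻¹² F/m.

1.67 μC

A = 324 cm² = 3.24×10⁻² m².
C = κε₀A/d = 3.87 × 8.85×10⁻¹² × 3.24×10⁻² / 9.30×10⁻⁵ = 1.19×10⁻⁸ F.
Q = CV = 1.19×10⁻⁸ × 140 = 1.67×10⁻⁶ C.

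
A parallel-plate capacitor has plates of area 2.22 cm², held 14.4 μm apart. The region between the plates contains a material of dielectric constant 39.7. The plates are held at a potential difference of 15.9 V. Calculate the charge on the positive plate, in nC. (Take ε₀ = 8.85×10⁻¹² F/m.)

Q ≈ 86.1 nC

A = 2.22 cm² = 2.22×10⁻⁴ m².
C = κε₀A/d = 39.7 × 8.85×10⁻¹² × 2.22×10⁻⁴ / 1.44×10⁻⁵ = 5.42×10⁻⁹ F.
Q = CV = 5.42×10⁻⁹ × 15.9 = 8.61×10⁻⁸ C.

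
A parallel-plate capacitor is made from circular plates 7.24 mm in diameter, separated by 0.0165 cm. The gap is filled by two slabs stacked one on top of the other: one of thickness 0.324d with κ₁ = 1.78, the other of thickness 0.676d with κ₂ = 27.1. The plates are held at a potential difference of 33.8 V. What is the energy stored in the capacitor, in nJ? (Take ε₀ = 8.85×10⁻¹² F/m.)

U ≈ 6.09 nJ

A = π(7.24/2 mm)² = 4.12×10⁻⁵ m².
Stacked slabs ⇒ two capacitors in series, each with the full plate area.
C₁ = κ₁ε₀A/d₁ = 1.78 × 8.85×10⁻¹² × 4.12×10⁻⁵ / 5.35×10⁻⁵ = 1.21×10⁻¹¹ F.
C₂ = κ₂ε₀A/d₂ = 27.1 × 8.85×10⁻¹² × 4.12×10⁻⁵ / 1.12×10⁻⁴ = 8.85×10⁻¹¹ F.
C = (1/C₁ + 1/C₂)⁻¹ = 1.07×10⁻¹¹ F.
U = ½CV² = ½ × 1.07×10⁻¹¹ × (33.8)² = 6.09×10⁻⁹ J.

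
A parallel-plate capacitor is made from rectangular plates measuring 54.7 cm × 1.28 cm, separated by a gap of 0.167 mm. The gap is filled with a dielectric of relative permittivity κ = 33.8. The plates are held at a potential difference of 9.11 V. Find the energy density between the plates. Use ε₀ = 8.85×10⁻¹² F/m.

E = V/d = 9.11 / 1.67×10⁻⁴ = 5.46×10⁴ V/m.
u = ½κε₀E² = ½ × 33.8 × 8.85×10⁻¹² × (5.46×10⁴)² = 0.445 J/m³.

u ≈ 445 mJ/m³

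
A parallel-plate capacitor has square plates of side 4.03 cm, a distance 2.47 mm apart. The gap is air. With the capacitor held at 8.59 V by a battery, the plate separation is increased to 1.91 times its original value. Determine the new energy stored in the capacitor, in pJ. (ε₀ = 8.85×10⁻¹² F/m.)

A = (4.03 cm)² = 1.62×10⁻³ m².
Initially C₁ = ε₀A/d = 8.85×10⁻¹² × 1.62×10⁻³ / 2.47×10⁻³ = 5.82×10⁻¹² F.
U₁ = 2.15×10⁻¹⁰ J.
Battery connected ⇒ V is held fixed. C₂ = 0.524 C₁ and U = ½CV², so U₂/U₁ = C₂/C₁ = 0.524.
U₂ = 0.524 × 2.15×10⁻¹⁰ = 1.12×10⁻¹⁰ J.

U ≈ 112 pJ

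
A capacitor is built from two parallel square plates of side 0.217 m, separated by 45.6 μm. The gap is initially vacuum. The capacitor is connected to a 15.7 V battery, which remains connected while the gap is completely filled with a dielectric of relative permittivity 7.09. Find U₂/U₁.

Battery connected ⇒ V is held fixed.
C₂ = 7.09 C₁ and U = ½CV², so U₂/U₁ = C₂/C₁ = 7.09.

U₂/U₁ ≈ 7.09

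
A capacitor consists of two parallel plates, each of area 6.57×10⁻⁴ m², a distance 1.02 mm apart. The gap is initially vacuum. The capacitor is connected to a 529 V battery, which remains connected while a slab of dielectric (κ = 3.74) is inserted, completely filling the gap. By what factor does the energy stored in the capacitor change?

3.74

Battery connected ⇒ V is held fixed.
C₂ = 3.74 C₁ and U = ½CV², so U₂/U₁ = C₂/C₁ = 3.74.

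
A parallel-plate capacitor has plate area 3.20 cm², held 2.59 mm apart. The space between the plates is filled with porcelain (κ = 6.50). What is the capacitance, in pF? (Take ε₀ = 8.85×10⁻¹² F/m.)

A = 3.20 cm² = 3.20×10⁻⁴ m².
C = κε₀A/d = 6.50 × 8.85×10⁻¹² × 3.20×10⁻⁴ / 2.59×10⁻³ = 7.11×10⁻¹² F.

C ≈ 7.11 pF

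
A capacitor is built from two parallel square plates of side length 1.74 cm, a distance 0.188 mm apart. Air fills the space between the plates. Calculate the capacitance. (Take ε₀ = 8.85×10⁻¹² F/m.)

A = (1.74 cm)² = 3.03×10⁻⁴ m².
C = ε₀A/d = 8.85×10⁻¹² × 3.03×10⁻⁴ / 1.88×10⁻⁴ = 1.43×10⁻¹¹ F.

C ≈ 14.3 pF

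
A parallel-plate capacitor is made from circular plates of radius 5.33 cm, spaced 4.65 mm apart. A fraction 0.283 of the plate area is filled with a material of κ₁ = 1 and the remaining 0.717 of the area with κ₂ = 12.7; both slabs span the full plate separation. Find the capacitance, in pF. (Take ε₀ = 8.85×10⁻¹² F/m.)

A = π(5.33 cm)² = 8.92×10⁻³ m².
Side-by-side slabs ⇒ two capacitors in parallel, each spanning the full gap.
C₁ = κ₁ε₀A₁/d = 1.00 × 8.85×10⁻¹² × 2.53×10⁻³ / 4.65×10⁻³ = 4.81×10⁻¹² F.
C₂ = κ₂ε₀A₂/d = 12.7 × 8.85×10⁻¹² × 6.40×10⁻³ / 4.65×10⁻³ = 1.55×10⁻¹⁰ F.
C = C₁ + C₂ = 1.59×10⁻¹⁰ F.

C ≈ 159 pF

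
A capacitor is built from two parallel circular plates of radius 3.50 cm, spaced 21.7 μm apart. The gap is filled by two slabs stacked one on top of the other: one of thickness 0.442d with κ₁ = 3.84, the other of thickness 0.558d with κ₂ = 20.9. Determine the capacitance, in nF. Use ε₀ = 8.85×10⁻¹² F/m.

11.1 nF

A = π(3.50 cm)² = 3.85×10⁻³ m².
Stacked slabs ⇒ two capacitors in series, each with the full plate area.
C₁ = κ₁ε₀A/d₁ = 3.84 × 8.85×10⁻¹² × 3.85×10⁻³ / 9.59×10⁻⁶ = 1.36×10⁻⁸ F.
C₂ = κ₂ε₀A/d₂ = 20.9 × 8.85×10⁻¹² × 3.85×10⁻³ / 1.21×10⁻⁵ = 5.88×10⁻⁸ F.
C = (1/C₁ + 1/C₂)⁻¹ = 1.11×10⁻⁸ F.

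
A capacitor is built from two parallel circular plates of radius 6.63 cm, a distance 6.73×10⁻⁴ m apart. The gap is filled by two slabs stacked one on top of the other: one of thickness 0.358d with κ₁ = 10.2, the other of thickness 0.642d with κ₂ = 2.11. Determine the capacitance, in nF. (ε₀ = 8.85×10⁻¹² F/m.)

0.535 nF

A = π(6.63 cm)² = 1.38×10⁻² m².
Stacked slabs ⇒ two capacitors in series, each with the full plate area.
C₁ = κ₁ε₀A/d₁ = 10.2 × 8.85×10⁻¹² × 1.38×10⁻² / 2.41×10⁻⁴ = 5.17×10⁻⁹ F.
C₂ = κ₂ε₀A/d₂ = 2.11 × 8.85×10⁻¹² × 1.38×10⁻² / 4.32×10⁻⁴ = 5.97×10⁻¹⁰ F.
C = (1/C₁ + 1/C₂)⁻¹ = 5.35×10⁻¹⁰ F.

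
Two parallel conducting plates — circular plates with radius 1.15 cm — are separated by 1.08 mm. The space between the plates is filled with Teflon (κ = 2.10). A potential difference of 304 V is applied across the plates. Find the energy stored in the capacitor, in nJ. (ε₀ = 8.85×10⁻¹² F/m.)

330 nJ

A = π(1.15 cm)² = 4.15×10⁻⁴ m².
C = κε₀A/d = 2.10 × 8.85×10⁻¹² × 4.15×10⁻⁴ / 1.08×10⁻³ = 7.15×10⁻¹² F.
U = ½CV² = ½ × 7.15×10⁻¹² × (304)² = 3.30×10⁻⁷ J.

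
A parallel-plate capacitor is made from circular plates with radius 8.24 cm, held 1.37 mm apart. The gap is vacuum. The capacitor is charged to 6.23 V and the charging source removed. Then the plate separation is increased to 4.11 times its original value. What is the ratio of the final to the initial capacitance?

C₂/C₁ ≈ 0.243

C = ε₀A/d scales as 1/d, so C₂/C₁ = d₁/d₂ = 1/4.11 = 0.243.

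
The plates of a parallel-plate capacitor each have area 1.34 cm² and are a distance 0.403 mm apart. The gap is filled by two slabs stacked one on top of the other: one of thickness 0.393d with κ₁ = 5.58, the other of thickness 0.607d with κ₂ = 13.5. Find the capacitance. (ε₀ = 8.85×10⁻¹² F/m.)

A = 1.34 cm² = 1.34×10⁻⁴ m².
Stacked slabs ⇒ two capacitors in series, each with the full plate area.
C₁ = κ₁ε₀A/d₁ = 5.58 × 8.85×10⁻¹² × 1.34×10⁻⁴ / 1.58×10⁻⁴ = 4.18×10⁻¹¹ F.
C₂ = κ₂ε₀A/d₂ = 13.5 × 8.85×10⁻¹² × 1.34×10⁻⁴ / 2.45×10⁻⁴ = 6.54×10⁻¹¹ F.
C = (1/C₁ + 1/C₂)⁻¹ = 2.55×10⁻¹¹ F.

C ≈ 25.5 pF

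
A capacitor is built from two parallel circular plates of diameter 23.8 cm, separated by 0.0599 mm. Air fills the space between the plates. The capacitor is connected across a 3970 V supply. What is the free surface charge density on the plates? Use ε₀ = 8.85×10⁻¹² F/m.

σ ≈ 58.7 nC/cm²

A = π(23.8/2 cm)² = 4.45×10⁻² m².
C = ε₀A/d = 8.85×10⁻¹² × 4.45×10⁻² / 5.99×10⁻⁵ = 6.57×10⁻⁹ F.
σ = Q/A = CV/A = 6.57×10⁻⁹ × 3970 / 4.45×10⁻² = 5.87×10⁻⁴ C/m².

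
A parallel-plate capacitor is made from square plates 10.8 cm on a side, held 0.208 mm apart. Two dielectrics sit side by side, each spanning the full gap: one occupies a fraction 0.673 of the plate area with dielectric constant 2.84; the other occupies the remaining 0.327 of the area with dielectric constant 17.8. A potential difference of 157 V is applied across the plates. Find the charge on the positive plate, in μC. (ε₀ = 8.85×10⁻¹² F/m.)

A = (10.8 cm)² = 1.17×10⁻² m².
Side-by-side slabs ⇒ two capacitors in parallel, each spanning the full gap.
C₁ = κ₁ε₀A₁/d = 2.84 × 8.85×10⁻¹² × 7.85×10⁻³ / 2.08×10⁻⁴ = 9.49×10⁻¹⁰ F.
C₂ = κ₂ε₀A₂/d = 17.8 × 8.85×10⁻¹² × 3.81×10⁻³ / 2.08×10⁻⁴ = 2.89×10⁻⁹ F.
C = C₁ + C₂ = 3.84×10⁻⁹ F.
Q = CV = 3.84×10⁻⁹ × 157 = 6.02×10⁻⁷ C.

0.602 μC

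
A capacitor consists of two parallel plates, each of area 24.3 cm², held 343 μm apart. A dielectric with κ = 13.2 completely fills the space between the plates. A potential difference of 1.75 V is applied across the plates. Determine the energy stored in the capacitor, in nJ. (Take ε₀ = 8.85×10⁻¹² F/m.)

A = 24.3 cm² = 2.43×10⁻³ m².
C = κε₀A/d = 13.2 × 8.85×10⁻¹² × 2.43×10⁻³ / 3.43×10⁻⁴ = 8.28×10⁻¹⁰ F.
U = ½CV² = ½ × 8.28×10⁻¹⁰ × (1.75)² = 1.27×10⁻⁹ J.

U ≈ 1.27 nJ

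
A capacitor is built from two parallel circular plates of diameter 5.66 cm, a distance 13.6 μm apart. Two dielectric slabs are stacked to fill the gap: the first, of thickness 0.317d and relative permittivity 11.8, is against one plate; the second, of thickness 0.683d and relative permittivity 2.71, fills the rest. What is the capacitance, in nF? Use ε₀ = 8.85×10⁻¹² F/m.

5.87 nF

A = π(5.66/2 cm)² = 2.52×10⁻³ m².
Stacked slabs ⇒ two capacitors in series, each with the full plate area.
C₁ = κ₁ε₀A/d₁ = 11.8 × 8.85×10⁻¹² × 2.52×10⁻³ / 4.31×10⁻⁶ = 6.09×10⁻⁸ F.
C₂ = κ₂ε₀A/d₂ = 2.71 × 8.85×10⁻¹² × 2.52×10⁻³ / 9.29×10⁻⁶ = 6.50×10⁻⁹ F.
C = (1/C₁ + 1/C₂)⁻¹ = 5.87×10⁻⁹ F.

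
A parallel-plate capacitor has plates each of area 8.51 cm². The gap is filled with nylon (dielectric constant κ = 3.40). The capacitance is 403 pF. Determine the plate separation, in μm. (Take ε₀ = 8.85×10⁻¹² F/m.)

A = 8.51 cm² = 8.51×10⁻⁴ m².
d = κε₀A/C = 3.40 × 8.85×10⁻¹² × 8.51×10⁻⁴ / 4.03×10⁻¹⁰ = 6.35×10⁻⁵ m.

63.5 μm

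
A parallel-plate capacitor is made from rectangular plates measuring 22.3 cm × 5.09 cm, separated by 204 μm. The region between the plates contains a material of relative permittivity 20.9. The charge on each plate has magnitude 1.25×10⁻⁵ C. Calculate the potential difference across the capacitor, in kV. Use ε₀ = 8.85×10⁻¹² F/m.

1.21 kV

A = 22.3 × 5.09 cm² = 1.14×10⁻² m².
C = κε₀A/d = 20.9 × 8.85×10⁻¹² × 1.14×10⁻² / 2.04×10⁻⁴ = 1.03×10⁻⁸ F.
V = Q/C = 1.25×10⁻⁵ / 1.03×10⁻⁸ = 1.21×10³ V.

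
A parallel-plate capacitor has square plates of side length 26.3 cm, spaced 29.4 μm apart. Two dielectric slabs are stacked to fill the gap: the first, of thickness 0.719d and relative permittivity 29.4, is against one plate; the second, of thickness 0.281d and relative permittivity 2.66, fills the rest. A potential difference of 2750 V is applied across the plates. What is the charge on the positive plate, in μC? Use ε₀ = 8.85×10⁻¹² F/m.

A = (26.3 cm)² = 6.92×10⁻² m².
Stacked slabs ⇒ two capacitors in series, each with the full plate area.
C₁ = κ₁ε₀A/d₁ = 29.4 × 8.85×10⁻¹² × 6.92×10⁻² / 2.11×10⁻⁵ = 8.51×10⁻⁷ F.
C₂ = κ₂ε₀A/d₂ = 2.66 × 8.85×10⁻¹² × 6.92×10⁻² / 8.26×10⁻⁶ = 1.97×10⁻⁷ F.
C = (1/C₁ + 1/C₂)⁻¹ = 1.60×10⁻⁷ F.
Q = CV = 1.60×10⁻⁷ × 2750 = 4.40×10⁻⁴ C.

440 μC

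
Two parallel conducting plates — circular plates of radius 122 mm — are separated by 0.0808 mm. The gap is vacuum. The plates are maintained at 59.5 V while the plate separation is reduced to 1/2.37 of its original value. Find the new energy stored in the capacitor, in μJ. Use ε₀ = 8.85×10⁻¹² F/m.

A = π(122 mm)² = 4.68×10⁻² m².
Initially C₁ = ε₀A/d = 8.85×10⁻¹² × 4.68×10⁻² / 8.08×10⁻⁵ = 5.12×10⁻⁹ F.
U₁ = 9.07×10⁻⁶ J.
Battery connected ⇒ V is held fixed. C₂ = 2.37 C₁ and U = ½CV², so U₂/U₁ = C₂/C₁ = 2.37.
U₂ = 2.37 × 9.07×10⁻⁶ = 2.15×10⁻⁵ J.

U ≈ 21.5 μJ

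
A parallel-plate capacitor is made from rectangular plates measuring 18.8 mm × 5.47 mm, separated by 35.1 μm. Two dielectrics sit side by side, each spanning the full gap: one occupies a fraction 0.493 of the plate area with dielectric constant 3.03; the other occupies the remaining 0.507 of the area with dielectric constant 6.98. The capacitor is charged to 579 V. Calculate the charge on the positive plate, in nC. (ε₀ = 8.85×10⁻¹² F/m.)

Q ≈ 75.6 nC

A = 18.8 × 5.47 mm² = 1.03×10⁻⁴ m².
Side-by-side slabs ⇒ two capacitors in parallel, each spanning the full gap.
C₁ = κ₁ε₀A₁/d = 3.03 × 8.85×10⁻¹² × 5.07×10⁻⁵ / 3.51×10⁻⁵ = 3.87×10⁻¹¹ F.
C₂ = κ₂ε₀A₂/d = 6.98 × 8.85×10⁻¹² × 5.21×10⁻⁵ / 3.51×10⁻⁵ = 9.18×10⁻¹¹ F.
C = C₁ + C₂ = 1.30×10⁻¹⁰ F.
Q = CV = 1.30×10⁻¹⁰ × 579 = 7.56×10⁻⁸ C.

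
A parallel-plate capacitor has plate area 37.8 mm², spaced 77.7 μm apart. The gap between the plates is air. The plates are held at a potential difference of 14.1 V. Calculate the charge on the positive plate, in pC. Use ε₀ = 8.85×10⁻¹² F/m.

60.7 pC

A = 37.8 mm² = 3.78×10⁻⁵ m².
C = ε₀A/d = 8.85×10⁻¹² × 3.78×10⁻⁵ / 7.77×10⁻⁵ = 4.31×10⁻¹² F.
Q = CV = 4.31×10⁻¹² × 14.1 = 6.07×10⁻¹¹ C.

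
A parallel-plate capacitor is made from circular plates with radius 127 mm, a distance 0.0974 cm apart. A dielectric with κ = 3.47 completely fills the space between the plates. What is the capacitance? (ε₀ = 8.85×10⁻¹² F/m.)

C ≈ 1.60 nF

A = π(127 mm)² = 5.07×10⁻² m².
C = κε₀A/d = 3.47 × 8.85×10⁻¹² × 5.07×10⁻² / 9.74×10⁻⁴ = 1.60×10⁻⁹ F.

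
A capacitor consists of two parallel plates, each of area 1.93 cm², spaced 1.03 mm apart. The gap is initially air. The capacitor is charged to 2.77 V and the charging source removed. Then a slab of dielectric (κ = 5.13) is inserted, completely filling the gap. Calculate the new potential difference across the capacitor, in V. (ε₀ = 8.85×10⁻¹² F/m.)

0.540 V

A = 1.93 cm² = 1.93×10⁻⁴ m².
Initially C₁ = ε₀A/d = 8.85×10⁻¹² × 1.93×10⁻⁴ / 1.03×10⁻³ = 1.66×10⁻¹² F.
V₁ = 2.77 V.
Isolated ⇒ Q is held fixed. C₂ = 5.13 C₁ and V = Q/C, so V₂/V₁ = C₁/C₂ = 0.195.
V₂ = 0.195 × 2.77 = 0.540 V.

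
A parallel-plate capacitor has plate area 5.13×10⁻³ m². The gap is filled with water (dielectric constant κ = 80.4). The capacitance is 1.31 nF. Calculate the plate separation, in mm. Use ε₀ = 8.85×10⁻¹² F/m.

2.79 mm

d = κε₀A/C = 80.4 × 8.85×10⁻¹² × 5.13×10⁻³ / 1.31×10⁻⁹ = 2.79×10⁻³ m.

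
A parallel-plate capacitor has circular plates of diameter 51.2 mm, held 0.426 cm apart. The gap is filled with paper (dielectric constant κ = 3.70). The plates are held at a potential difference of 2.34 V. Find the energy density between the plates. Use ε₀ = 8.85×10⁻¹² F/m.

E = V/d = 2.34 / 4.26×10⁻³ = 5.49×10² V/m.
u = ½κε₀E² = ½ × 3.70 × 8.85×10⁻¹² × (5.49×10²)² = 4.94×10⁻⁶ J/m³.

4.94 μJ/m³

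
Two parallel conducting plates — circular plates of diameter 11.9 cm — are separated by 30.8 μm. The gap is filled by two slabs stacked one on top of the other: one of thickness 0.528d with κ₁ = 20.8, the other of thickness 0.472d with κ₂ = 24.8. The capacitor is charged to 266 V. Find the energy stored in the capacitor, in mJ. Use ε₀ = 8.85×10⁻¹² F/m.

U ≈ 2.55 mJ

A = π(11.9/2 cm)² = 1.11×10⁻² m².
Stacked slabs ⇒ two capacitors in series, each with the full plate area.
C₁ = κ₁ε₀A/d₁ = 20.8 × 8.85×10⁻¹² × 1.11×10⁻² / 1.63×10⁻⁵ = 1.26×10⁻⁷ F.
C₂ = κ₂ε₀A/d₂ = 24.8 × 8.85×10⁻¹² × 1.11×10⁻² / 1.45×10⁻⁵ = 1.68×10⁻⁷ F.
C = (1/C₁ + 1/C₂)⁻¹ = 7.19×10⁻⁸ F.
U = ½CV² = ½ × 7.19×10⁻⁸ × (266)² = 2.55×10⁻³ J.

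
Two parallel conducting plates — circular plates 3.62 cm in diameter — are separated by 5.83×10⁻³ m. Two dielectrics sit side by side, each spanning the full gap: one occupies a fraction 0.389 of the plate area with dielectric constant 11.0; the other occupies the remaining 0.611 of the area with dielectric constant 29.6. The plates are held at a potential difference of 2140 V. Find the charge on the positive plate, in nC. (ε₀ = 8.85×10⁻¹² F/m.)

A = π(3.62/2 cm)² = 1.03×10⁻³ m².
Side-by-side slabs ⇒ two capacitors in parallel, each spanning the full gap.
C₁ = κ₁ε₀A₁/d = 11.0 × 8.85×10⁻¹² × 4.00×10⁻⁴ / 5.83×10⁻³ = 6.69×10⁻¹² F.
C₂ = κ₂ε₀A₂/d = 29.6 × 8.85×10⁻¹² × 6.29×10⁻⁴ / 5.83×10⁻³ = 2.83×10⁻¹¹ F.
C = C₁ + C₂ = 3.49×10⁻¹¹ F.
Q = CV = 3.49×10⁻¹¹ × 2140 = 7.48×10⁻⁸ C.

74.8 nC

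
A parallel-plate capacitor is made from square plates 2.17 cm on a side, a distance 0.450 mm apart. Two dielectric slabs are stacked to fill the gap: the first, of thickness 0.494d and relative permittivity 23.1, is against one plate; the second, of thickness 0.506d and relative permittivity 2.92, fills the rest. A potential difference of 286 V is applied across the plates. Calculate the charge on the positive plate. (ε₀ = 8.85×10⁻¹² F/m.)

13.6 nC

A = (2.17 cm)² = 4.71×10⁻⁴ m².
Stacked slabs ⇒ two capacitors in series, each with the full plate area.
C₁ = κ₁ε₀A/d₁ = 23.1 × 8.85×10⁻¹² × 4.71×10⁻⁴ / 2.22×10⁻⁴ = 4.33×10⁻¹⁰ F.
C₂ = κ₂ε₀A/d₂ = 2.92 × 8.85×10⁻¹² × 4.71×10⁻⁴ / 2.28×10⁻⁴ = 5.34×10⁻¹¹ F.
C = (1/C₁ + 1/C₂)⁻¹ = 4.76×10⁻¹¹ F.
Q = CV = 4.76×10⁻¹¹ × 286 = 1.36×10⁻⁸ C.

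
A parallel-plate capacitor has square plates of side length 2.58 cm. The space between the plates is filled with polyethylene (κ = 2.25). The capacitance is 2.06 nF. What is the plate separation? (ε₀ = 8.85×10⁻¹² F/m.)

A = (2.58 cm)² = 6.66×10⁻⁴ m².
d = κε₀A/C = 2.25 × 8.85×10⁻¹² × 6.66×10⁻⁴ / 2.06×10⁻⁹ = 6.43×10⁻⁶ m.

d ≈ 6.43 μm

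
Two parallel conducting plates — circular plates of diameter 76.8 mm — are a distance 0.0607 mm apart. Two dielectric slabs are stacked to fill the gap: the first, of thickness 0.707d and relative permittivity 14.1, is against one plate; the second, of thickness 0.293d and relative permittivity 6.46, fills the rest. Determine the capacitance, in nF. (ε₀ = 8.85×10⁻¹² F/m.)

A = π(76.8/2 mm)² = 4.63×10⁻³ m².
Stacked slabs ⇒ two capacitors in series, each with the full plate area.
C₁ = κ₁ε₀A/d₁ = 14.1 × 8.85×10⁻¹² × 4.63×10⁻³ / 4.29×10⁻⁵ = 1.35×10⁻⁸ F.
C₂ = κ₂ε₀A/d₂ = 6.46 × 8.85×10⁻¹² × 4.63×10⁻³ / 1.78×10⁻⁵ = 1.49×10⁻⁸ F.
C = (1/C₁ + 1/C₂)⁻¹ = 7.07×10⁻⁹ F.

C ≈ 7.07 nF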